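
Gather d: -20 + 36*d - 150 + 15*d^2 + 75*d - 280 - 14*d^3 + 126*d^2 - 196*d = -14*d^3 + 141*d^2 - 85*d - 450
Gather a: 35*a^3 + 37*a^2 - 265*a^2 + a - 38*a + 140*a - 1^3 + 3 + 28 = 35*a^3 - 228*a^2 + 103*a + 30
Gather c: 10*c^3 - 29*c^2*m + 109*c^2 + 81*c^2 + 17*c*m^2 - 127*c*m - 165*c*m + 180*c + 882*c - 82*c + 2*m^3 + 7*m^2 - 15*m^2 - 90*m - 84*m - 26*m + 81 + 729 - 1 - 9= 10*c^3 + c^2*(190 - 29*m) + c*(17*m^2 - 292*m + 980) + 2*m^3 - 8*m^2 - 200*m + 800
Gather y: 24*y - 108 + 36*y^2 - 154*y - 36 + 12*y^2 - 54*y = 48*y^2 - 184*y - 144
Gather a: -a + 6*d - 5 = -a + 6*d - 5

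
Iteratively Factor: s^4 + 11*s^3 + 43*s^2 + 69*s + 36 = (s + 3)*(s^3 + 8*s^2 + 19*s + 12) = (s + 1)*(s + 3)*(s^2 + 7*s + 12) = (s + 1)*(s + 3)*(s + 4)*(s + 3)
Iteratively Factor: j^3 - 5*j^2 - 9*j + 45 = (j - 5)*(j^2 - 9) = (j - 5)*(j + 3)*(j - 3)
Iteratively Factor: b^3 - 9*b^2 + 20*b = (b - 5)*(b^2 - 4*b) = (b - 5)*(b - 4)*(b)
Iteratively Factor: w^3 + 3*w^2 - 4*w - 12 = (w + 2)*(w^2 + w - 6) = (w + 2)*(w + 3)*(w - 2)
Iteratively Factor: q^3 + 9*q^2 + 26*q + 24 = (q + 3)*(q^2 + 6*q + 8) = (q + 2)*(q + 3)*(q + 4)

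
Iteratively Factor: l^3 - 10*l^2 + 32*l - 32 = (l - 2)*(l^2 - 8*l + 16) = (l - 4)*(l - 2)*(l - 4)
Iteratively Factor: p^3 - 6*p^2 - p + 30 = (p - 3)*(p^2 - 3*p - 10) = (p - 5)*(p - 3)*(p + 2)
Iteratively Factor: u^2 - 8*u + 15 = (u - 5)*(u - 3)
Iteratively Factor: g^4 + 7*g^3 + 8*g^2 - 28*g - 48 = (g + 2)*(g^3 + 5*g^2 - 2*g - 24) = (g + 2)*(g + 4)*(g^2 + g - 6) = (g + 2)*(g + 3)*(g + 4)*(g - 2)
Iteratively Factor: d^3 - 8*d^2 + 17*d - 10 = (d - 2)*(d^2 - 6*d + 5) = (d - 5)*(d - 2)*(d - 1)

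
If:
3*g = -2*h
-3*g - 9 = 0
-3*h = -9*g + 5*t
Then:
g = -3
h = 9/2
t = -81/10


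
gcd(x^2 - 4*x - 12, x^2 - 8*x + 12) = x - 6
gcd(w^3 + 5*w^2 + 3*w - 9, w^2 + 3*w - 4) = w - 1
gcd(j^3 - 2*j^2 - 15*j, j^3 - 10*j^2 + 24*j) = j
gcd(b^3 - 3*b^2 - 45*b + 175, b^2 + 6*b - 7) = b + 7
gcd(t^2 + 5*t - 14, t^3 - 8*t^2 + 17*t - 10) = t - 2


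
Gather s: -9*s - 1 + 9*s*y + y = s*(9*y - 9) + y - 1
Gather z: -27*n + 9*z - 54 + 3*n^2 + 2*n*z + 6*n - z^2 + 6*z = 3*n^2 - 21*n - z^2 + z*(2*n + 15) - 54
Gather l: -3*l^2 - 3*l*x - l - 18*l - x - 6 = -3*l^2 + l*(-3*x - 19) - x - 6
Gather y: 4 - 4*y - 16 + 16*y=12*y - 12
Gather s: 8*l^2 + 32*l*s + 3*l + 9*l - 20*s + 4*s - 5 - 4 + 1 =8*l^2 + 12*l + s*(32*l - 16) - 8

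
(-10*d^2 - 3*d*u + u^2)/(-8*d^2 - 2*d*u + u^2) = (-5*d + u)/(-4*d + u)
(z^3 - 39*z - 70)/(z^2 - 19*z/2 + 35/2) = 2*(z^2 + 7*z + 10)/(2*z - 5)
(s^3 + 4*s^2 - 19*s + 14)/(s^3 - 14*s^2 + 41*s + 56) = (s^3 + 4*s^2 - 19*s + 14)/(s^3 - 14*s^2 + 41*s + 56)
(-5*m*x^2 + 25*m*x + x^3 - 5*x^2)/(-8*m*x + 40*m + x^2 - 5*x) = x*(-5*m + x)/(-8*m + x)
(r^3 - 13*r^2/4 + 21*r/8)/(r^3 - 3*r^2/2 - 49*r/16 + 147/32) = 4*r/(4*r + 7)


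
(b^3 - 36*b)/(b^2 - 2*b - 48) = b*(b - 6)/(b - 8)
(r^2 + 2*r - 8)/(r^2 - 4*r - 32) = (r - 2)/(r - 8)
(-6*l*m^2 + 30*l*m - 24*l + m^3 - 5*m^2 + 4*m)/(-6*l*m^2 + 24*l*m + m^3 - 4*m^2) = (m - 1)/m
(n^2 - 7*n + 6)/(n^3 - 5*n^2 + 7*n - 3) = (n - 6)/(n^2 - 4*n + 3)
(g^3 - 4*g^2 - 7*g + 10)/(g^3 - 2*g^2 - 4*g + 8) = (g^2 - 6*g + 5)/(g^2 - 4*g + 4)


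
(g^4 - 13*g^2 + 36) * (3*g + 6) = 3*g^5 + 6*g^4 - 39*g^3 - 78*g^2 + 108*g + 216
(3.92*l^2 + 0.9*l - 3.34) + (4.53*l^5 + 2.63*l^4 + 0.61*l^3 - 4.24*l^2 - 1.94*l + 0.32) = 4.53*l^5 + 2.63*l^4 + 0.61*l^3 - 0.32*l^2 - 1.04*l - 3.02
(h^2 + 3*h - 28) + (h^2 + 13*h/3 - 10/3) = 2*h^2 + 22*h/3 - 94/3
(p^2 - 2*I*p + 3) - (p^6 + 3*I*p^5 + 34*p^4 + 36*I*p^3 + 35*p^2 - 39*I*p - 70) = -p^6 - 3*I*p^5 - 34*p^4 - 36*I*p^3 - 34*p^2 + 37*I*p + 73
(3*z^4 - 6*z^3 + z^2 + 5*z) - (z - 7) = 3*z^4 - 6*z^3 + z^2 + 4*z + 7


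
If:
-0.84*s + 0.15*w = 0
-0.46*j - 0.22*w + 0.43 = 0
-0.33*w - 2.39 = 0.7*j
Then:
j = -303.50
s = 113.67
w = 636.55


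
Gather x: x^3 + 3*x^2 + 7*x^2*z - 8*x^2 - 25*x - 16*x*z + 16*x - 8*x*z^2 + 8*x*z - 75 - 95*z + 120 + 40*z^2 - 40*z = x^3 + x^2*(7*z - 5) + x*(-8*z^2 - 8*z - 9) + 40*z^2 - 135*z + 45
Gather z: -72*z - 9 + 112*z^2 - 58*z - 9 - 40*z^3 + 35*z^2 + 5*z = -40*z^3 + 147*z^2 - 125*z - 18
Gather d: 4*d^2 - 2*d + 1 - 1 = 4*d^2 - 2*d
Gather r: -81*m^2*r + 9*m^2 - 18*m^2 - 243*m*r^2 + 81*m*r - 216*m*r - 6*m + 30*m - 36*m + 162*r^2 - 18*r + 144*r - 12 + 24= -9*m^2 - 12*m + r^2*(162 - 243*m) + r*(-81*m^2 - 135*m + 126) + 12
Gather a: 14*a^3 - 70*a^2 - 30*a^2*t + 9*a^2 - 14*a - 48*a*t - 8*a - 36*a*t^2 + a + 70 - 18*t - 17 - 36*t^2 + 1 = 14*a^3 + a^2*(-30*t - 61) + a*(-36*t^2 - 48*t - 21) - 36*t^2 - 18*t + 54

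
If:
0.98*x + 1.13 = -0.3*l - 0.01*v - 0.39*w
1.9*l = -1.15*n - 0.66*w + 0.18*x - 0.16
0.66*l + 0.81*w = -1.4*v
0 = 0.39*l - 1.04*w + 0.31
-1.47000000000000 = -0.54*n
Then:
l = -1.67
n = 2.72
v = 0.98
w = -0.33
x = -0.52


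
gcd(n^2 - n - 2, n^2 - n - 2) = n^2 - n - 2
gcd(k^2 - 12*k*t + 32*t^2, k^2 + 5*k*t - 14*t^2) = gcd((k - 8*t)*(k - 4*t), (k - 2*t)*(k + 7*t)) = 1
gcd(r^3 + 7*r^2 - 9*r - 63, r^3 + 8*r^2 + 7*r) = r + 7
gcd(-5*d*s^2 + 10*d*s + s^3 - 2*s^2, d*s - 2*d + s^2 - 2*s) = s - 2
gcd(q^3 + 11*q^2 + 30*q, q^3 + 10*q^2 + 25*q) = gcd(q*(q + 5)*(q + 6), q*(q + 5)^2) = q^2 + 5*q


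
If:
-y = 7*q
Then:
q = -y/7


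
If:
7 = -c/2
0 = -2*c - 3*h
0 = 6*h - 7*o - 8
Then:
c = -14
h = 28/3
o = 48/7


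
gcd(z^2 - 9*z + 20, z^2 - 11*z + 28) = z - 4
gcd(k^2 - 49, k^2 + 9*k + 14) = k + 7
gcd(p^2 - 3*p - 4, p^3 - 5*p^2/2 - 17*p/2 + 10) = p - 4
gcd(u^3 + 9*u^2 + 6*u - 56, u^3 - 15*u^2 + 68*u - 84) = u - 2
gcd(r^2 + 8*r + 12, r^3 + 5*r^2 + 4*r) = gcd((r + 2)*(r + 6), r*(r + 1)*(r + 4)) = 1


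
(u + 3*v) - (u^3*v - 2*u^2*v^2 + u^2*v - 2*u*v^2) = -u^3*v + 2*u^2*v^2 - u^2*v + 2*u*v^2 + u + 3*v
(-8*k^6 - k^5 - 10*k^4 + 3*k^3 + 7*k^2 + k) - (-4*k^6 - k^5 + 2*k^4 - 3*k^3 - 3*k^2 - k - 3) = -4*k^6 - 12*k^4 + 6*k^3 + 10*k^2 + 2*k + 3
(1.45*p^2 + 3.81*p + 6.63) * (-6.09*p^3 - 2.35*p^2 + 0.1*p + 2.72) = -8.8305*p^5 - 26.6104*p^4 - 49.1852*p^3 - 11.2555*p^2 + 11.0262*p + 18.0336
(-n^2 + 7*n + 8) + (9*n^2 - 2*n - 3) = 8*n^2 + 5*n + 5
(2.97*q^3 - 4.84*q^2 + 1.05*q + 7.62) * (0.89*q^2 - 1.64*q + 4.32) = 2.6433*q^5 - 9.1784*q^4 + 21.7025*q^3 - 15.849*q^2 - 7.9608*q + 32.9184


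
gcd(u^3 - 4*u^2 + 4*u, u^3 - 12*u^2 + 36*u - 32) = u^2 - 4*u + 4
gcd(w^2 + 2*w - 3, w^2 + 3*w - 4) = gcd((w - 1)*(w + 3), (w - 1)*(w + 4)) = w - 1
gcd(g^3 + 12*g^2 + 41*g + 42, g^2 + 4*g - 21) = g + 7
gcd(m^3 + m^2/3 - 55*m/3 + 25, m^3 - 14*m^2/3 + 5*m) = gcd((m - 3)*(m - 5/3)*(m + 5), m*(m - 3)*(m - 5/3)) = m^2 - 14*m/3 + 5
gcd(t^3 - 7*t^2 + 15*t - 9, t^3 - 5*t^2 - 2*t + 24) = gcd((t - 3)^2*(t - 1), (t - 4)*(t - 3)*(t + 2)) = t - 3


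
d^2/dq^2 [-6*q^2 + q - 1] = -12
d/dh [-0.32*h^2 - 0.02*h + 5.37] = -0.64*h - 0.02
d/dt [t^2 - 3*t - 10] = 2*t - 3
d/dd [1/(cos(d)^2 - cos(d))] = (-sin(d)/cos(d)^2 + 2*tan(d))/(cos(d) - 1)^2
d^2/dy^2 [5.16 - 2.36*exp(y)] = -2.36*exp(y)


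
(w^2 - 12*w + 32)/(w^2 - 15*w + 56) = (w - 4)/(w - 7)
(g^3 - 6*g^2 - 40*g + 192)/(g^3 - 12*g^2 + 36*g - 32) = (g^2 + 2*g - 24)/(g^2 - 4*g + 4)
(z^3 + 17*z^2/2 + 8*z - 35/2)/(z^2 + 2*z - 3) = (2*z^2 + 19*z + 35)/(2*(z + 3))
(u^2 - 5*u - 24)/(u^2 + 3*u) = (u - 8)/u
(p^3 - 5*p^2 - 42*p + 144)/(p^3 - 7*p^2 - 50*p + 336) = (p^2 + 3*p - 18)/(p^2 + p - 42)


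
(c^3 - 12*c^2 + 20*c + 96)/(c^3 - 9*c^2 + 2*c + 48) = (c - 6)/(c - 3)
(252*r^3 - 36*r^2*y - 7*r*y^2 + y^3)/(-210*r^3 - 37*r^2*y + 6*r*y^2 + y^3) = (-42*r^2 - r*y + y^2)/(35*r^2 + 12*r*y + y^2)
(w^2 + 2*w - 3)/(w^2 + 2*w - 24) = (w^2 + 2*w - 3)/(w^2 + 2*w - 24)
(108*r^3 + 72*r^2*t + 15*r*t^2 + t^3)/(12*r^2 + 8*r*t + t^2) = (18*r^2 + 9*r*t + t^2)/(2*r + t)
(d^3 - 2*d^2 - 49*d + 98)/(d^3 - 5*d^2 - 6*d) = (-d^3 + 2*d^2 + 49*d - 98)/(d*(-d^2 + 5*d + 6))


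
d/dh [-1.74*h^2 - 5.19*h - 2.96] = -3.48*h - 5.19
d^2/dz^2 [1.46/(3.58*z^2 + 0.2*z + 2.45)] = (-37.423888*z^2 - 2.09072*z + 1.46*(7.16*z + 0.2)*(14.32*z + 0.4) - 25.61132)/(3.58*z^2 + 0.2*z + 2.45)^3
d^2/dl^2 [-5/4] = 0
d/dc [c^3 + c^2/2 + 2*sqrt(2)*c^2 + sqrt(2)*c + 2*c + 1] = 3*c^2 + c + 4*sqrt(2)*c + sqrt(2) + 2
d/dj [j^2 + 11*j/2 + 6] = 2*j + 11/2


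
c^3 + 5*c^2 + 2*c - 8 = (c - 1)*(c + 2)*(c + 4)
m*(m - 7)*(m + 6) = m^3 - m^2 - 42*m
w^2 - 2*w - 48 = (w - 8)*(w + 6)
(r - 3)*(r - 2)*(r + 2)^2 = r^4 - r^3 - 10*r^2 + 4*r + 24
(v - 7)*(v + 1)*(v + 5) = v^3 - v^2 - 37*v - 35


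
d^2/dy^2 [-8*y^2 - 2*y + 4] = -16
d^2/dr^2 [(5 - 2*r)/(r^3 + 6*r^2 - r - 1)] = 2*(-(2*r - 5)*(3*r^2 + 12*r - 1)^2 + (6*r^2 + 24*r + 3*(r + 2)*(2*r - 5) - 2)*(r^3 + 6*r^2 - r - 1))/(r^3 + 6*r^2 - r - 1)^3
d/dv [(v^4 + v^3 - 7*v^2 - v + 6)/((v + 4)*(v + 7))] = 2*(v^5 + 17*v^4 + 67*v^3 + 4*v^2 - 202*v - 47)/(v^4 + 22*v^3 + 177*v^2 + 616*v + 784)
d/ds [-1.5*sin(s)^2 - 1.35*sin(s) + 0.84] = -(3.0*sin(s) + 1.35)*cos(s)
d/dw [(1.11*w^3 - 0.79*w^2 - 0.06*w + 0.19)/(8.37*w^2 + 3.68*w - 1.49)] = (9.2907*w^4 + 8.1696*w^3 - 7.3667*w^2 - 0.8264*w - 0.6098)/(70.0569*w^4 + 61.6032*w^3 - 11.4002*w^2 - 10.9664*w + 2.2201)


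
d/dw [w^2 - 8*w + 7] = 2*w - 8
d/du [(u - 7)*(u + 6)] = 2*u - 1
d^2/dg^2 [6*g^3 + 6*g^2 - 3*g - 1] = 36*g + 12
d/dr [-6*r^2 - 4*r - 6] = -12*r - 4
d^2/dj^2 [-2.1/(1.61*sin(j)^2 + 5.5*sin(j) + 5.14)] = (21.77364*sin(j)^4 + 55.7865*sin(j)^3 - 38.64882*sin(j)^2 - 170.94*sin(j) - 92.29332)/(1.61*sin(j)^2 + 5.5*sin(j) + 5.14)^3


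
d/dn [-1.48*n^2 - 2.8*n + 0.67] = -2.96*n - 2.8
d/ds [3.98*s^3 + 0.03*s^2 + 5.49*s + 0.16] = 11.94*s^2 + 0.06*s + 5.49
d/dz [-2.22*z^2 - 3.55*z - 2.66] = -4.44*z - 3.55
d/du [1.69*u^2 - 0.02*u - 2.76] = 3.38*u - 0.02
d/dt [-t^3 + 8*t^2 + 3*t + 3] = -3*t^2 + 16*t + 3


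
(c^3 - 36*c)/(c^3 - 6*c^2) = (c + 6)/c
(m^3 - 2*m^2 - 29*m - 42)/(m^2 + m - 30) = (m^3 - 2*m^2 - 29*m - 42)/(m^2 + m - 30)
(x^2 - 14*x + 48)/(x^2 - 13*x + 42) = (x - 8)/(x - 7)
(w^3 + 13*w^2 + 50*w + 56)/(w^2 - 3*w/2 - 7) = 2*(w^2 + 11*w + 28)/(2*w - 7)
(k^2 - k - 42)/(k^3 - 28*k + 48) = (k - 7)/(k^2 - 6*k + 8)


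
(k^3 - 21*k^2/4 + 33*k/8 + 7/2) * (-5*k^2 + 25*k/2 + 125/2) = -5*k^5 + 155*k^4/4 - 95*k^3/4 - 4705*k^2/16 + 4825*k/16 + 875/4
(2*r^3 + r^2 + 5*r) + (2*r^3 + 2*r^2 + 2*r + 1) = 4*r^3 + 3*r^2 + 7*r + 1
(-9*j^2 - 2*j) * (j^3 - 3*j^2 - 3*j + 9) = -9*j^5 + 25*j^4 + 33*j^3 - 75*j^2 - 18*j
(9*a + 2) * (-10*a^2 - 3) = -90*a^3 - 20*a^2 - 27*a - 6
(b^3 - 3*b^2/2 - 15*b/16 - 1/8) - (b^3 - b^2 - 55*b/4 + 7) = -b^2/2 + 205*b/16 - 57/8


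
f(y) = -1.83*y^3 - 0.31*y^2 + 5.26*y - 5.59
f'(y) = -5.49*y^2 - 0.62*y + 5.26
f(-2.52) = 8.47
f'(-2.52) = -28.04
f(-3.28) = 38.40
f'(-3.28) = -51.77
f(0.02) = -5.48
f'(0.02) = 5.25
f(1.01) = -2.48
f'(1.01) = -0.97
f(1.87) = -8.80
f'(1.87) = -15.10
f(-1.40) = -8.54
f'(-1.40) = -4.63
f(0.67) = -2.76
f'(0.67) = 2.38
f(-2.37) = 4.56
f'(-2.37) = -24.11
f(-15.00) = 6022.01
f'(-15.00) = -1220.69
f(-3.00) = 25.25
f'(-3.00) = -42.29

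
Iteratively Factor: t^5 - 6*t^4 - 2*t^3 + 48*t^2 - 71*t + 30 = (t - 2)*(t^4 - 4*t^3 - 10*t^2 + 28*t - 15) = (t - 2)*(t - 1)*(t^3 - 3*t^2 - 13*t + 15) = (t - 2)*(t - 1)^2*(t^2 - 2*t - 15) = (t - 5)*(t - 2)*(t - 1)^2*(t + 3)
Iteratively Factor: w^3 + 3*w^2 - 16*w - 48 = (w + 4)*(w^2 - w - 12) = (w + 3)*(w + 4)*(w - 4)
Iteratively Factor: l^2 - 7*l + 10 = (l - 5)*(l - 2)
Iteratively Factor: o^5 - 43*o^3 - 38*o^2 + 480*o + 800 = (o - 5)*(o^4 + 5*o^3 - 18*o^2 - 128*o - 160) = (o - 5)*(o + 4)*(o^3 + o^2 - 22*o - 40) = (o - 5)*(o + 2)*(o + 4)*(o^2 - o - 20) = (o - 5)^2*(o + 2)*(o + 4)*(o + 4)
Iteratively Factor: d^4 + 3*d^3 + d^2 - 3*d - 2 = (d + 2)*(d^3 + d^2 - d - 1) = (d + 1)*(d + 2)*(d^2 - 1) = (d + 1)^2*(d + 2)*(d - 1)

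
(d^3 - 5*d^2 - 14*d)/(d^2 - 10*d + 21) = d*(d + 2)/(d - 3)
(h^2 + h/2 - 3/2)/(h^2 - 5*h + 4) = (h + 3/2)/(h - 4)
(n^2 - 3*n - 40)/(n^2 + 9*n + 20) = (n - 8)/(n + 4)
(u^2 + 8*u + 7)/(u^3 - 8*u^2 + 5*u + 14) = (u + 7)/(u^2 - 9*u + 14)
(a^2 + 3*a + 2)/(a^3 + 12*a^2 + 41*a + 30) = (a + 2)/(a^2 + 11*a + 30)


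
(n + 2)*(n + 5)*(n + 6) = n^3 + 13*n^2 + 52*n + 60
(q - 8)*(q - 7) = q^2 - 15*q + 56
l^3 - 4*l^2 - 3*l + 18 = (l - 3)^2*(l + 2)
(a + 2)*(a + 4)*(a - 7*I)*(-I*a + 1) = -I*a^4 - 6*a^3 - 6*I*a^3 - 36*a^2 - 15*I*a^2 - 48*a - 42*I*a - 56*I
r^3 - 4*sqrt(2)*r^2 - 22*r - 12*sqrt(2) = (r - 6*sqrt(2))*(r + sqrt(2))^2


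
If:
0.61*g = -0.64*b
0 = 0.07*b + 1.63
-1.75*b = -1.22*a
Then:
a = -33.40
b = -23.29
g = 24.43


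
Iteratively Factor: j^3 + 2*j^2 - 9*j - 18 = (j + 2)*(j^2 - 9) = (j + 2)*(j + 3)*(j - 3)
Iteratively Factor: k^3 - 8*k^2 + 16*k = (k)*(k^2 - 8*k + 16) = k*(k - 4)*(k - 4)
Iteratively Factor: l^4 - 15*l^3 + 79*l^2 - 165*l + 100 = (l - 5)*(l^3 - 10*l^2 + 29*l - 20) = (l - 5)*(l - 1)*(l^2 - 9*l + 20) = (l - 5)*(l - 4)*(l - 1)*(l - 5)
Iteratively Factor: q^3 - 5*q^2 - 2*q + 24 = (q - 4)*(q^2 - q - 6) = (q - 4)*(q - 3)*(q + 2)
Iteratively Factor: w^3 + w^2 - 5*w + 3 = (w + 3)*(w^2 - 2*w + 1) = (w - 1)*(w + 3)*(w - 1)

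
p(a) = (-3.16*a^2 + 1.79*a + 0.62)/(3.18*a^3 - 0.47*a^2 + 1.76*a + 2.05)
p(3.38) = -0.23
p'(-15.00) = 0.00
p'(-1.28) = 0.89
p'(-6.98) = 0.02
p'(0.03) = 0.50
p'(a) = (1.79 - 6.32*a)/(3.18*a^3 - 0.47*a^2 + 1.76*a + 2.05) + (-9.54*a^2 + 0.94*a - 1.76)*(-3.16*a^2 + 1.79*a + 0.62)/(3.18*a^3 - 0.47*a^2 + 1.76*a + 2.05)^2 = (10.0488*a^4 - 11.3844*a^3 - 10.6351*a^2 - 12.3732*a + 2.5783)/(10.1124*a^6 - 2.9892*a^5 + 11.4145*a^4 + 11.3836*a^3 + 1.1706*a^2 + 7.216*a + 4.2025)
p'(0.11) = 0.21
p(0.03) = 0.32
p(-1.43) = 0.78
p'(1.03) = -0.48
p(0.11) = 0.35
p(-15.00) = 0.07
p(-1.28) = 0.90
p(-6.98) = 0.15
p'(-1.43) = 0.64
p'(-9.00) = 0.01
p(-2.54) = 0.42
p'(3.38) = 0.05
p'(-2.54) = 0.17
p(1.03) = -0.13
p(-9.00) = 0.11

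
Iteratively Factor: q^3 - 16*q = (q - 4)*(q^2 + 4*q) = q*(q - 4)*(q + 4)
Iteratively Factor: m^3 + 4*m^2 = (m)*(m^2 + 4*m) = m^2*(m + 4)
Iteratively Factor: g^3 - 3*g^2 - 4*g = (g)*(g^2 - 3*g - 4) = g*(g + 1)*(g - 4)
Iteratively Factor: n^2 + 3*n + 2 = (n + 1)*(n + 2)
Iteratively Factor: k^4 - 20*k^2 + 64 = (k + 4)*(k^3 - 4*k^2 - 4*k + 16) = (k - 2)*(k + 4)*(k^2 - 2*k - 8) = (k - 2)*(k + 2)*(k + 4)*(k - 4)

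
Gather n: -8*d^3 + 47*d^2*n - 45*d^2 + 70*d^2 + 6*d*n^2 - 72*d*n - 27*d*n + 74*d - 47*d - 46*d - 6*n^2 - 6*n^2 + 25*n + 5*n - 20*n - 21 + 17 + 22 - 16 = -8*d^3 + 25*d^2 - 19*d + n^2*(6*d - 12) + n*(47*d^2 - 99*d + 10) + 2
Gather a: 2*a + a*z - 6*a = a*(z - 4)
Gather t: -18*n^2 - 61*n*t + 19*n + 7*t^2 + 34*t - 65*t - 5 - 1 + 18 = -18*n^2 + 19*n + 7*t^2 + t*(-61*n - 31) + 12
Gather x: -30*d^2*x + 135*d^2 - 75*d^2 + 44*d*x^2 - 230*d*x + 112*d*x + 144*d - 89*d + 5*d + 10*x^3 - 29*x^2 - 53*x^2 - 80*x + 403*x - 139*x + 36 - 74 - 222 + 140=60*d^2 + 60*d + 10*x^3 + x^2*(44*d - 82) + x*(-30*d^2 - 118*d + 184) - 120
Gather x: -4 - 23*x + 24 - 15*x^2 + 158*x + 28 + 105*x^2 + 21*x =90*x^2 + 156*x + 48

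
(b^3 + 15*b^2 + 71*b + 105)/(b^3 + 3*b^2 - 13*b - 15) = (b^2 + 10*b + 21)/(b^2 - 2*b - 3)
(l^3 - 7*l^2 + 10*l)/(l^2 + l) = (l^2 - 7*l + 10)/(l + 1)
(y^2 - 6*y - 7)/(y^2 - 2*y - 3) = (y - 7)/(y - 3)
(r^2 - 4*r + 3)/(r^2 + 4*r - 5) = (r - 3)/(r + 5)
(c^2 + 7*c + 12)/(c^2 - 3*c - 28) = (c + 3)/(c - 7)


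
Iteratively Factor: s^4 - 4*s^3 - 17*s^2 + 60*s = (s - 5)*(s^3 + s^2 - 12*s) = (s - 5)*(s + 4)*(s^2 - 3*s) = (s - 5)*(s - 3)*(s + 4)*(s)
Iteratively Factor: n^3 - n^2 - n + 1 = (n - 1)*(n^2 - 1) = (n - 1)^2*(n + 1)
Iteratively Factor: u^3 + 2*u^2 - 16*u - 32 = (u + 2)*(u^2 - 16) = (u - 4)*(u + 2)*(u + 4)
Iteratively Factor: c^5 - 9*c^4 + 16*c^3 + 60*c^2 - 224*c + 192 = (c - 4)*(c^4 - 5*c^3 - 4*c^2 + 44*c - 48) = (c - 4)*(c - 2)*(c^3 - 3*c^2 - 10*c + 24) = (c - 4)^2*(c - 2)*(c^2 + c - 6) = (c - 4)^2*(c - 2)^2*(c + 3)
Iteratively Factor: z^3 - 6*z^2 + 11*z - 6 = (z - 3)*(z^2 - 3*z + 2) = (z - 3)*(z - 2)*(z - 1)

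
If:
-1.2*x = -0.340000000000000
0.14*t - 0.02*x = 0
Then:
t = 0.04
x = 0.28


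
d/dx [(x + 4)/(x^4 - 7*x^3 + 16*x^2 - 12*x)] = (-3*x^3 - 8*x^2 + 52*x - 24)/(x^2*(x^5 - 12*x^4 + 57*x^3 - 134*x^2 + 156*x - 72))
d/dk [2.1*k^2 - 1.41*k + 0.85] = 4.2*k - 1.41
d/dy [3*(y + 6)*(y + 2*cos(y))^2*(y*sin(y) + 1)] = 3*(y + 2*cos(y))*((y + 6)*(y + 2*cos(y))*(y*cos(y) + sin(y)) - 2*(y + 6)*(y*sin(y) + 1)*(2*sin(y) - 1) + (y + 2*cos(y))*(y*sin(y) + 1))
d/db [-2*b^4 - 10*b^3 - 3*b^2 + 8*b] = -8*b^3 - 30*b^2 - 6*b + 8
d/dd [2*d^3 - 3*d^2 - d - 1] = 6*d^2 - 6*d - 1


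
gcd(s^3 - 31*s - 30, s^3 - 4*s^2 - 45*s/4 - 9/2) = s - 6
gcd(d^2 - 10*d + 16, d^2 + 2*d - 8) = d - 2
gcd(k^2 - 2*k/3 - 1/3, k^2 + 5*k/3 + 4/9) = k + 1/3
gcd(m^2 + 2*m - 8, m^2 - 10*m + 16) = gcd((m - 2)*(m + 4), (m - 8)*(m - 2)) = m - 2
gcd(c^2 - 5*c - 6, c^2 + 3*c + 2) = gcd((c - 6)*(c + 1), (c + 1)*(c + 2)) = c + 1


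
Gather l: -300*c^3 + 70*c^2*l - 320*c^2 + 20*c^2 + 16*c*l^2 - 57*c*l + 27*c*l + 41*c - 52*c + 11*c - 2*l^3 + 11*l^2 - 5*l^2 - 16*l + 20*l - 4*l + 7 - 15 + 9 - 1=-300*c^3 - 300*c^2 - 2*l^3 + l^2*(16*c + 6) + l*(70*c^2 - 30*c)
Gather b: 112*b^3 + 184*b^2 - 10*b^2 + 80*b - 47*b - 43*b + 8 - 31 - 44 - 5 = 112*b^3 + 174*b^2 - 10*b - 72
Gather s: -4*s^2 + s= -4*s^2 + s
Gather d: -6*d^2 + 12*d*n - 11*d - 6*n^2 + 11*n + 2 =-6*d^2 + d*(12*n - 11) - 6*n^2 + 11*n + 2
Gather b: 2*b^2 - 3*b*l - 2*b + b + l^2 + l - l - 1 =2*b^2 + b*(-3*l - 1) + l^2 - 1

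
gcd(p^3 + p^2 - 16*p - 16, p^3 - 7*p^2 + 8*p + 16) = p^2 - 3*p - 4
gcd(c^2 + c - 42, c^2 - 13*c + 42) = c - 6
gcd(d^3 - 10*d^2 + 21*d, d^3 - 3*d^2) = d^2 - 3*d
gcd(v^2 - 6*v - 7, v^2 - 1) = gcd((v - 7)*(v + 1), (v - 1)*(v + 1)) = v + 1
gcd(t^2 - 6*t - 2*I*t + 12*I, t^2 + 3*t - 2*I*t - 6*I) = t - 2*I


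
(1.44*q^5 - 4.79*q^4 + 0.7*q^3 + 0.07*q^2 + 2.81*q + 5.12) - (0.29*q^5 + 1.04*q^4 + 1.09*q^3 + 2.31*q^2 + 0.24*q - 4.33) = 1.15*q^5 - 5.83*q^4 - 0.39*q^3 - 2.24*q^2 + 2.57*q + 9.45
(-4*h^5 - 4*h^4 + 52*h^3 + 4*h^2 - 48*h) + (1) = -4*h^5 - 4*h^4 + 52*h^3 + 4*h^2 - 48*h + 1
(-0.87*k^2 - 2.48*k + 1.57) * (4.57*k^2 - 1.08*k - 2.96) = -3.9759*k^4 - 10.394*k^3 + 12.4285*k^2 + 5.6452*k - 4.6472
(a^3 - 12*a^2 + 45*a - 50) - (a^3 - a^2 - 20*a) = -11*a^2 + 65*a - 50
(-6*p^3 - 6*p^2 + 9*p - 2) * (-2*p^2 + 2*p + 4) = 12*p^5 - 54*p^3 - 2*p^2 + 32*p - 8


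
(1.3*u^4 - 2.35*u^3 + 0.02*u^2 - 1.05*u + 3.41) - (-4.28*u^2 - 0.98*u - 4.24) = 1.3*u^4 - 2.35*u^3 + 4.3*u^2 - 0.0700000000000001*u + 7.65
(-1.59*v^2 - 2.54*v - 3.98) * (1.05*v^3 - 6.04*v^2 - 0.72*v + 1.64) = -1.6695*v^5 + 6.9366*v^4 + 12.3074*v^3 + 23.2604*v^2 - 1.3*v - 6.5272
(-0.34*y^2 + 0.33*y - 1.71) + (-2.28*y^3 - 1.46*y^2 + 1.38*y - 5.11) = -2.28*y^3 - 1.8*y^2 + 1.71*y - 6.82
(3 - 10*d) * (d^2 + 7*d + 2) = -10*d^3 - 67*d^2 + d + 6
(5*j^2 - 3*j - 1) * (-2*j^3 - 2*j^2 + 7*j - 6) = -10*j^5 - 4*j^4 + 43*j^3 - 49*j^2 + 11*j + 6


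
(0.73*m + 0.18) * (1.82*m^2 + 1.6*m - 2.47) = 1.3286*m^3 + 1.4956*m^2 - 1.5151*m - 0.4446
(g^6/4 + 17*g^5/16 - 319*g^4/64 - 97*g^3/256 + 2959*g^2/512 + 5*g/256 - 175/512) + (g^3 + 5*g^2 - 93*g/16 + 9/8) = g^6/4 + 17*g^5/16 - 319*g^4/64 + 159*g^3/256 + 5519*g^2/512 - 1483*g/256 + 401/512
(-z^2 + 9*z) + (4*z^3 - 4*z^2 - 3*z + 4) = 4*z^3 - 5*z^2 + 6*z + 4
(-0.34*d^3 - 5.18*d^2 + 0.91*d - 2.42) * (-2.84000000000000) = 0.9656*d^3 + 14.7112*d^2 - 2.5844*d + 6.8728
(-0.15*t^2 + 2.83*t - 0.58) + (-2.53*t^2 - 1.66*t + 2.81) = -2.68*t^2 + 1.17*t + 2.23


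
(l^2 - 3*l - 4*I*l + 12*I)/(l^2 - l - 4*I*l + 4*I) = (l - 3)/(l - 1)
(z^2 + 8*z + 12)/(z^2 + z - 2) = (z + 6)/(z - 1)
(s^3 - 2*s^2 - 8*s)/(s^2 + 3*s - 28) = s*(s + 2)/(s + 7)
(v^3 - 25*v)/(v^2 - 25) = v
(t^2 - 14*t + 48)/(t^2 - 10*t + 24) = (t - 8)/(t - 4)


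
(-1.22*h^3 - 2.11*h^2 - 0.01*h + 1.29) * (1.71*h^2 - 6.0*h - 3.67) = -2.0862*h^5 + 3.7119*h^4 + 17.1203*h^3 + 10.0096*h^2 - 7.7033*h - 4.7343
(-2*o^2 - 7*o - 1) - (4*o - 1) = -2*o^2 - 11*o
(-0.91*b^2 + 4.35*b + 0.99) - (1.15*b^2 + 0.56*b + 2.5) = -2.06*b^2 + 3.79*b - 1.51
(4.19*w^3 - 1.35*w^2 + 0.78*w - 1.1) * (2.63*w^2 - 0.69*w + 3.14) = 11.0197*w^5 - 6.4416*w^4 + 16.1395*w^3 - 7.6702*w^2 + 3.2082*w - 3.454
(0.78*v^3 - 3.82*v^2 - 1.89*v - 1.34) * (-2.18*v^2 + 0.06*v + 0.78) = -1.7004*v^5 + 8.3744*v^4 + 4.4994*v^3 - 0.1718*v^2 - 1.5546*v - 1.0452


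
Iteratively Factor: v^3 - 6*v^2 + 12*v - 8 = (v - 2)*(v^2 - 4*v + 4) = (v - 2)^2*(v - 2)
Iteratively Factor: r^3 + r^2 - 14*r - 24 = (r + 3)*(r^2 - 2*r - 8) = (r + 2)*(r + 3)*(r - 4)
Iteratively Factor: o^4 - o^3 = (o)*(o^3 - o^2) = o^2*(o^2 - o) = o^3*(o - 1)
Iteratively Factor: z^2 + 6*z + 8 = (z + 4)*(z + 2)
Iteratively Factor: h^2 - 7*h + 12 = (h - 4)*(h - 3)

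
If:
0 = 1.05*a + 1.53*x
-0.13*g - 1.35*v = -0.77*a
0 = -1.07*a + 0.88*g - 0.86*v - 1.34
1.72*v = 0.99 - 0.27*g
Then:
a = 0.73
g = 2.58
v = 0.17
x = -0.50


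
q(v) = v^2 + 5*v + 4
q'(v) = 2*v + 5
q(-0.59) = 1.40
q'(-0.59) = 3.82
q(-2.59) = -2.24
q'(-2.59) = -0.18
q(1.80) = 16.24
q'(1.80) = 8.60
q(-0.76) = 0.78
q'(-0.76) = 3.48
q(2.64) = 24.17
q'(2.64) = 10.28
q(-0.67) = 1.10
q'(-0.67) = 3.66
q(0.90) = 9.31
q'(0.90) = 6.80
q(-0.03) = 3.85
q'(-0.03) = 4.94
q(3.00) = 28.00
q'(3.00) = 11.00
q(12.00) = 208.00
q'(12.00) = 29.00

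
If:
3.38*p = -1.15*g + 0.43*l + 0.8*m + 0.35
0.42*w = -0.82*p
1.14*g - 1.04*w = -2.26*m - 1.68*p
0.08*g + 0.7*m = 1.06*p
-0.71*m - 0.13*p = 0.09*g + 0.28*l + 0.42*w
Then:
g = 0.38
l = 0.05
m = -0.12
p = -0.05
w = 0.09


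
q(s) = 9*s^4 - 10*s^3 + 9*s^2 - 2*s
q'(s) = 36*s^3 - 30*s^2 + 18*s - 2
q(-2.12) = 321.77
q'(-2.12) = -518.00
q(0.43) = 0.32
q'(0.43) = 3.06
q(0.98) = 5.57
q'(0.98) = 20.71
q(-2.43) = 515.30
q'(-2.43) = -739.45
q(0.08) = -0.11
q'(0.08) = -0.73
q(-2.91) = 973.83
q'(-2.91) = -1195.54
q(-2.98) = 1060.27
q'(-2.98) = -1274.74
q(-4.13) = 3484.66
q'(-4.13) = -3124.07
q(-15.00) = 491430.00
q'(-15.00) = -128522.00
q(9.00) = 52470.00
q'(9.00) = 23974.00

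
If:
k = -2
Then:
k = -2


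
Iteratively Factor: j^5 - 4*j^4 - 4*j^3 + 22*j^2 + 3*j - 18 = (j - 1)*(j^4 - 3*j^3 - 7*j^2 + 15*j + 18) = (j - 1)*(j + 1)*(j^3 - 4*j^2 - 3*j + 18) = (j - 1)*(j + 1)*(j + 2)*(j^2 - 6*j + 9) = (j - 3)*(j - 1)*(j + 1)*(j + 2)*(j - 3)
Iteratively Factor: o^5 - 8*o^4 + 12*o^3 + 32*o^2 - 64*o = (o - 2)*(o^4 - 6*o^3 + 32*o) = (o - 4)*(o - 2)*(o^3 - 2*o^2 - 8*o) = (o - 4)*(o - 2)*(o + 2)*(o^2 - 4*o) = o*(o - 4)*(o - 2)*(o + 2)*(o - 4)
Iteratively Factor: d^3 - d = (d)*(d^2 - 1) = d*(d - 1)*(d + 1)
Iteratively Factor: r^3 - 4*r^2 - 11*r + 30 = (r - 5)*(r^2 + r - 6) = (r - 5)*(r + 3)*(r - 2)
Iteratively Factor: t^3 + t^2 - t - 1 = (t - 1)*(t^2 + 2*t + 1) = (t - 1)*(t + 1)*(t + 1)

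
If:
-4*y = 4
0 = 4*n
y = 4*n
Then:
No Solution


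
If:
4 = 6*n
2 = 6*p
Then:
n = 2/3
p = 1/3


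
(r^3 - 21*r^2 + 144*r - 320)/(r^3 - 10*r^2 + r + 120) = (r - 8)/(r + 3)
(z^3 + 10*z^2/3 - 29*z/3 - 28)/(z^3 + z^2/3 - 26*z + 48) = (3*z^2 + 19*z + 28)/(3*z^2 + 10*z - 48)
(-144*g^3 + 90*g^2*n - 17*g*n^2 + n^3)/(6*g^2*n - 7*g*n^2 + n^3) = (-24*g^2 + 11*g*n - n^2)/(n*(g - n))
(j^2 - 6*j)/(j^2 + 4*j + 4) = j*(j - 6)/(j^2 + 4*j + 4)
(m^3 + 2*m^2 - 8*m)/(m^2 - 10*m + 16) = m*(m + 4)/(m - 8)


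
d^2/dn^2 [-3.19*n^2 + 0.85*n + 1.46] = -6.38000000000000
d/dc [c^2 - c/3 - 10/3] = 2*c - 1/3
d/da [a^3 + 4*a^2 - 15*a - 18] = 3*a^2 + 8*a - 15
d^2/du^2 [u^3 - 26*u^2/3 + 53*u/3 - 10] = 6*u - 52/3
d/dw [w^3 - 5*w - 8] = 3*w^2 - 5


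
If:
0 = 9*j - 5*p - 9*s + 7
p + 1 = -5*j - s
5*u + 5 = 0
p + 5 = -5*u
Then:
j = -8/27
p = 0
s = 13/27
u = -1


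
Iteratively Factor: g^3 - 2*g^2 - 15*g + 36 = (g + 4)*(g^2 - 6*g + 9) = (g - 3)*(g + 4)*(g - 3)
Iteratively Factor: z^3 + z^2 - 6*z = (z + 3)*(z^2 - 2*z) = (z - 2)*(z + 3)*(z)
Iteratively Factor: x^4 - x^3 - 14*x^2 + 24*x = (x + 4)*(x^3 - 5*x^2 + 6*x) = (x - 3)*(x + 4)*(x^2 - 2*x) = x*(x - 3)*(x + 4)*(x - 2)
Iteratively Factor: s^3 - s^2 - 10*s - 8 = (s + 2)*(s^2 - 3*s - 4) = (s + 1)*(s + 2)*(s - 4)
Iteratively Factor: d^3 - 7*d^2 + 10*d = (d - 2)*(d^2 - 5*d) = d*(d - 2)*(d - 5)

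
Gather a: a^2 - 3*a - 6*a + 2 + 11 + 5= a^2 - 9*a + 18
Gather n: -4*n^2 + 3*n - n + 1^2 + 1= -4*n^2 + 2*n + 2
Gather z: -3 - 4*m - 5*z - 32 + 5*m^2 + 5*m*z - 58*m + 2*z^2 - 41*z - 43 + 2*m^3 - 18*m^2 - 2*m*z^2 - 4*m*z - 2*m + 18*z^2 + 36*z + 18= 2*m^3 - 13*m^2 - 64*m + z^2*(20 - 2*m) + z*(m - 10) - 60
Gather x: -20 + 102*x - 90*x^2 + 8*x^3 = 8*x^3 - 90*x^2 + 102*x - 20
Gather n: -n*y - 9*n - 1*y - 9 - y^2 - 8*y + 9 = n*(-y - 9) - y^2 - 9*y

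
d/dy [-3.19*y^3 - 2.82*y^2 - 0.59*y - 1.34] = -9.57*y^2 - 5.64*y - 0.59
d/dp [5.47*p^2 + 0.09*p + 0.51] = 10.94*p + 0.09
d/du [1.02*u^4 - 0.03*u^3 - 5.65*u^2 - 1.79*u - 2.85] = 4.08*u^3 - 0.09*u^2 - 11.3*u - 1.79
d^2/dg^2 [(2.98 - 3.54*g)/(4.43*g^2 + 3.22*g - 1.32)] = (-(3.54*g - 2.98)*(8.86*g + 3.22)*(17.72*g + 6.44) + (94.0932*g - 3.6052)*(4.43*g^2 + 3.22*g - 1.32))/(4.43*g^2 + 3.22*g - 1.32)^3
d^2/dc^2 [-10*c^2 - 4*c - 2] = -20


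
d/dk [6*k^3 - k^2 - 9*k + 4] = 18*k^2 - 2*k - 9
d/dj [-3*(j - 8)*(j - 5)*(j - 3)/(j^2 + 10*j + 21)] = 3*(-j^4 - 20*j^3 + 176*j^2 + 432*j - 2859)/(j^4 + 20*j^3 + 142*j^2 + 420*j + 441)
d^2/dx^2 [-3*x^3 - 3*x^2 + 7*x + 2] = -18*x - 6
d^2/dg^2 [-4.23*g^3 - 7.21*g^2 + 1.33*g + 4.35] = -25.38*g - 14.42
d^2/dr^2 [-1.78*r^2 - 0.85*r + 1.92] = -3.56000000000000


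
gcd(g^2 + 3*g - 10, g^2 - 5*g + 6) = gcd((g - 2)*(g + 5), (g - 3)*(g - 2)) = g - 2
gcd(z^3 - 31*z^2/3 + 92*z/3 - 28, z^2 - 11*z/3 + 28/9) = z - 7/3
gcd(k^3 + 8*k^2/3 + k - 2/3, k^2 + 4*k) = 1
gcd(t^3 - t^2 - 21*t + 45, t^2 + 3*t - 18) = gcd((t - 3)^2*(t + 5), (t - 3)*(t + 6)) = t - 3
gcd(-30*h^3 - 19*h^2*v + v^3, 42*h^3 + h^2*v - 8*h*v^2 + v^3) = 2*h + v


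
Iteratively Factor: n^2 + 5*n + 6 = (n + 2)*(n + 3)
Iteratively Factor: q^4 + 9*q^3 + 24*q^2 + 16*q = (q + 4)*(q^3 + 5*q^2 + 4*q) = q*(q + 4)*(q^2 + 5*q + 4) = q*(q + 1)*(q + 4)*(q + 4)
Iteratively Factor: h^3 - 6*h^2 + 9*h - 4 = (h - 1)*(h^2 - 5*h + 4) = (h - 1)^2*(h - 4)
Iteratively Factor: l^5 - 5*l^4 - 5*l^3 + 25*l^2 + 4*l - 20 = (l - 1)*(l^4 - 4*l^3 - 9*l^2 + 16*l + 20) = (l - 1)*(l + 2)*(l^3 - 6*l^2 + 3*l + 10) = (l - 5)*(l - 1)*(l + 2)*(l^2 - l - 2) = (l - 5)*(l - 2)*(l - 1)*(l + 2)*(l + 1)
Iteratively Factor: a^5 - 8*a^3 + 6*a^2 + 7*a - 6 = (a - 1)*(a^4 + a^3 - 7*a^2 - a + 6) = (a - 1)*(a + 3)*(a^3 - 2*a^2 - a + 2) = (a - 1)*(a + 1)*(a + 3)*(a^2 - 3*a + 2) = (a - 2)*(a - 1)*(a + 1)*(a + 3)*(a - 1)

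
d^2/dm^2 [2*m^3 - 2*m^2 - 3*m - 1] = 12*m - 4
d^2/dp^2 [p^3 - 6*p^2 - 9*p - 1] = 6*p - 12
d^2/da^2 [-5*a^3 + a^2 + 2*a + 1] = 2 - 30*a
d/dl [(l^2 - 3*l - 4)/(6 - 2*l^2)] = (-3*l^2 - 2*l - 9)/(2*(l^4 - 6*l^2 + 9))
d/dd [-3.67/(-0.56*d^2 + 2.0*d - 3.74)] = (7.34 - 4.1104*d)/(0.56*d^2 - 2.0*d + 3.74)^2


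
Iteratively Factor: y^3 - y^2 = (y - 1)*(y^2) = y*(y - 1)*(y)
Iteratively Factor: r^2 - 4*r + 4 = (r - 2)*(r - 2)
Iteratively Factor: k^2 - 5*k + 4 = (k - 1)*(k - 4)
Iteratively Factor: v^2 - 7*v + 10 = (v - 5)*(v - 2)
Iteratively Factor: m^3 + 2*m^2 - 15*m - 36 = (m + 3)*(m^2 - m - 12) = (m - 4)*(m + 3)*(m + 3)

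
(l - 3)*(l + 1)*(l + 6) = l^3 + 4*l^2 - 15*l - 18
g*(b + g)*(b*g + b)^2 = b^3*g^3 + 2*b^3*g^2 + b^3*g + b^2*g^4 + 2*b^2*g^3 + b^2*g^2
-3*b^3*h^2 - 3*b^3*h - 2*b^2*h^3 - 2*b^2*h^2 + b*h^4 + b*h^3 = h*(-3*b + h)*(b + h)*(b*h + b)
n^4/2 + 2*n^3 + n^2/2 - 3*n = n*(n/2 + 1)*(n - 1)*(n + 3)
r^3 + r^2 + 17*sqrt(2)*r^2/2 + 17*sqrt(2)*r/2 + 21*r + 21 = (r + 1)*(r + 3*sqrt(2)/2)*(r + 7*sqrt(2))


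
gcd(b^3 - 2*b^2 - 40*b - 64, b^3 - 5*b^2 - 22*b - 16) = b^2 - 6*b - 16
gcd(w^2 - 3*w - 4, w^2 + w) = w + 1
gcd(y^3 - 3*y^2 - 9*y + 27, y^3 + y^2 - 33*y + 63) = y^2 - 6*y + 9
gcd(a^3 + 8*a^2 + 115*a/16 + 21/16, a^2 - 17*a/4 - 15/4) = a + 3/4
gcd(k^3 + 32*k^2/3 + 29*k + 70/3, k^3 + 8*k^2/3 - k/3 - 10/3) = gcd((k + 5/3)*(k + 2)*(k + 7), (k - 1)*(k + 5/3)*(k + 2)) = k^2 + 11*k/3 + 10/3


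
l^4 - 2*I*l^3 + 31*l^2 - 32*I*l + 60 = (l - 6*I)*(l - 2*I)*(l + I)*(l + 5*I)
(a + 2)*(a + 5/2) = a^2 + 9*a/2 + 5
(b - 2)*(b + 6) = b^2 + 4*b - 12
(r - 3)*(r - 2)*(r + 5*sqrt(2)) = r^3 - 5*r^2 + 5*sqrt(2)*r^2 - 25*sqrt(2)*r + 6*r + 30*sqrt(2)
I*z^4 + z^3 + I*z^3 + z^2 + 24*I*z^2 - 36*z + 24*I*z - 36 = (z - 6*I)*(z + 2*I)*(z + 3*I)*(I*z + I)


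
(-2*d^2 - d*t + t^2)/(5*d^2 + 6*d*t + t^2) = (-2*d + t)/(5*d + t)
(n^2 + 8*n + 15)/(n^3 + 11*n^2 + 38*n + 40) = (n + 3)/(n^2 + 6*n + 8)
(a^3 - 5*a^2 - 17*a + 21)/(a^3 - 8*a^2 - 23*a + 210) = (a^2 + 2*a - 3)/(a^2 - a - 30)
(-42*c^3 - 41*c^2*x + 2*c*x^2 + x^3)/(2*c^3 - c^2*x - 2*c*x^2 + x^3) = (-42*c^2 + c*x + x^2)/(2*c^2 - 3*c*x + x^2)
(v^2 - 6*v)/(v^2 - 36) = v/(v + 6)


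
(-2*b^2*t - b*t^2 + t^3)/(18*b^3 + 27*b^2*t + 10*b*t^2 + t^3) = t*(-2*b + t)/(18*b^2 + 9*b*t + t^2)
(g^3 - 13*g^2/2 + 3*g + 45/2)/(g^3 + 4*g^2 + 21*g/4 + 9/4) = 2*(g^2 - 8*g + 15)/(2*g^2 + 5*g + 3)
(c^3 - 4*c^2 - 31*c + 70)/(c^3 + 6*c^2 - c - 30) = (c - 7)/(c + 3)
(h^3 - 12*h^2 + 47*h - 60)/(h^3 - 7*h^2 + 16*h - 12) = (h^2 - 9*h + 20)/(h^2 - 4*h + 4)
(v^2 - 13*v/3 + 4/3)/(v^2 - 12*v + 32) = (v - 1/3)/(v - 8)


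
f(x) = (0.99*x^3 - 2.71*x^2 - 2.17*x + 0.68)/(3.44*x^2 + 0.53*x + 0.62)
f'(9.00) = 0.29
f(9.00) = 1.70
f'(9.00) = 0.29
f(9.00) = 1.70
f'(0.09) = -4.89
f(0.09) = 0.67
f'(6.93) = 0.30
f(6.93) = 1.09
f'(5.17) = 0.30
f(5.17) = 0.56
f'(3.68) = 0.31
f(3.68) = 0.11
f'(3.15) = 0.32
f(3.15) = -0.06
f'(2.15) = 0.32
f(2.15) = -0.38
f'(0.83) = -0.06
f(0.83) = -0.71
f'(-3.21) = 0.37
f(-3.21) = -1.54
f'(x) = (-6.88*x - 0.53)*(0.99*x^3 - 2.71*x^2 - 2.17*x + 0.68)/(3.44*x^2 + 0.53*x + 0.62)^2 + (2.97*x^2 - 5.42*x - 2.17)/(3.44*x^2 + 0.53*x + 0.62) = (3.4056*x^4 + 1.0494*x^3 + 7.8699*x^2 - 8.0388*x - 1.7058)/(11.8336*x^4 + 3.6464*x^3 + 4.5465*x^2 + 0.6572*x + 0.3844)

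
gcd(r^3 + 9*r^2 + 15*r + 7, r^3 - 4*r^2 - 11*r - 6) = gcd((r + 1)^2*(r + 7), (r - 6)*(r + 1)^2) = r^2 + 2*r + 1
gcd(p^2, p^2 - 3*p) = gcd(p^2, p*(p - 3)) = p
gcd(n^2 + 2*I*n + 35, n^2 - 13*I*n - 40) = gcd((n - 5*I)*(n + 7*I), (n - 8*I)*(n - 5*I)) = n - 5*I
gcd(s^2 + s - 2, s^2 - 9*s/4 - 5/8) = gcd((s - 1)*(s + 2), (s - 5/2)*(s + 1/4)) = 1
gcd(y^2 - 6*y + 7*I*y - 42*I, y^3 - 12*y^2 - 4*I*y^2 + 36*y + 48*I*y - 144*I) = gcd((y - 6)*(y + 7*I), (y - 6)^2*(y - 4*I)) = y - 6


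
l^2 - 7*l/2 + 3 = (l - 2)*(l - 3/2)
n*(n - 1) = n^2 - n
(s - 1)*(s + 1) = s^2 - 1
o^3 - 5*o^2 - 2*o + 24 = (o - 4)*(o - 3)*(o + 2)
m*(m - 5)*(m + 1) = m^3 - 4*m^2 - 5*m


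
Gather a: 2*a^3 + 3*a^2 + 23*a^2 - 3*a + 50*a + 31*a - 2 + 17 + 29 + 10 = 2*a^3 + 26*a^2 + 78*a + 54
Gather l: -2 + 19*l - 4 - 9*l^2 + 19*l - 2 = -9*l^2 + 38*l - 8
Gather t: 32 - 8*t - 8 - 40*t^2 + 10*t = -40*t^2 + 2*t + 24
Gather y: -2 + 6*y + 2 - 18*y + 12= 12 - 12*y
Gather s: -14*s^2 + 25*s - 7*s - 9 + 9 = -14*s^2 + 18*s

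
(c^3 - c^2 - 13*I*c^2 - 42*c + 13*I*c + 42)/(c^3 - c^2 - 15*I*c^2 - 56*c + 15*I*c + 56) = (c - 6*I)/(c - 8*I)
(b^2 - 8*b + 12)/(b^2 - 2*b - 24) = (b - 2)/(b + 4)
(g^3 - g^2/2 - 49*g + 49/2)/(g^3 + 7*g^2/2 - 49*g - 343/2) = (2*g - 1)/(2*g + 7)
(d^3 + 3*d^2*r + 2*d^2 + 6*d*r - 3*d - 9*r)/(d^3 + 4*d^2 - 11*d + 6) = (d^2 + 3*d*r + 3*d + 9*r)/(d^2 + 5*d - 6)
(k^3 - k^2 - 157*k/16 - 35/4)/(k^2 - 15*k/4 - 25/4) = (k^2 - 9*k/4 - 7)/(k - 5)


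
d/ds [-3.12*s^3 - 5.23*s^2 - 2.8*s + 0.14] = -9.36*s^2 - 10.46*s - 2.8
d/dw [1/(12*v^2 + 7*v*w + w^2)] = (-7*v - 2*w)/(12*v^2 + 7*v*w + w^2)^2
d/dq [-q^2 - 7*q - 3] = -2*q - 7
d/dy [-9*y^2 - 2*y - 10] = -18*y - 2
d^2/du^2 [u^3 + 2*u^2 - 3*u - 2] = 6*u + 4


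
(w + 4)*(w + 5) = w^2 + 9*w + 20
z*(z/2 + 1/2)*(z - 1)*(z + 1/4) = z^4/2 + z^3/8 - z^2/2 - z/8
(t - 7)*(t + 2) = t^2 - 5*t - 14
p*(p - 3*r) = p^2 - 3*p*r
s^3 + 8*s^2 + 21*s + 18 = (s + 2)*(s + 3)^2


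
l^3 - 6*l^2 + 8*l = l*(l - 4)*(l - 2)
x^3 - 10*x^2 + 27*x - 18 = (x - 6)*(x - 3)*(x - 1)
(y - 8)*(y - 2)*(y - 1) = y^3 - 11*y^2 + 26*y - 16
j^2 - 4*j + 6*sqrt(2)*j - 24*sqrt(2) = (j - 4)*(j + 6*sqrt(2))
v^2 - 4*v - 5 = (v - 5)*(v + 1)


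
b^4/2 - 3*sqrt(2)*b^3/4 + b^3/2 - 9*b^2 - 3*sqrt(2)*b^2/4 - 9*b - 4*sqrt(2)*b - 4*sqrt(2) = (b/2 + sqrt(2))*(b + 1)*(b - 4*sqrt(2))*(b + sqrt(2)/2)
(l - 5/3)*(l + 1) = l^2 - 2*l/3 - 5/3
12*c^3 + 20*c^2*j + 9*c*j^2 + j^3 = (c + j)*(2*c + j)*(6*c + j)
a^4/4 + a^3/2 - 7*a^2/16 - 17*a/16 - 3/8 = (a/4 + 1/4)*(a - 3/2)*(a + 1/2)*(a + 2)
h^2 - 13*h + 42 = (h - 7)*(h - 6)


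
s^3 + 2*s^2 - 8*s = s*(s - 2)*(s + 4)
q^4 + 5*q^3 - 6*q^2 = q^2*(q - 1)*(q + 6)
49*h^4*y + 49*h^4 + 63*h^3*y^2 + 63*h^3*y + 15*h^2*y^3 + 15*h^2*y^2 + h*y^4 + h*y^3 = (h + y)*(7*h + y)^2*(h*y + h)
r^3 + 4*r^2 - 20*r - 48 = (r - 4)*(r + 2)*(r + 6)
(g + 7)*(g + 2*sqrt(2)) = g^2 + 2*sqrt(2)*g + 7*g + 14*sqrt(2)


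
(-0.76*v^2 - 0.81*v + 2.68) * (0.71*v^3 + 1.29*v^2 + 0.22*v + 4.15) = -0.5396*v^5 - 1.5555*v^4 + 0.6907*v^3 + 0.125*v^2 - 2.7719*v + 11.122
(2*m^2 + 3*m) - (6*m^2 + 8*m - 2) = -4*m^2 - 5*m + 2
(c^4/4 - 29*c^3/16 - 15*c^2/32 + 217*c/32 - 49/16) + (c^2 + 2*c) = c^4/4 - 29*c^3/16 + 17*c^2/32 + 281*c/32 - 49/16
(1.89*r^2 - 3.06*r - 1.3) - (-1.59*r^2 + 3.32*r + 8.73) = 3.48*r^2 - 6.38*r - 10.03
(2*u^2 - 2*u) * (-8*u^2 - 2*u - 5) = -16*u^4 + 12*u^3 - 6*u^2 + 10*u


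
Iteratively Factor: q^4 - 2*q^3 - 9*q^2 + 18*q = (q)*(q^3 - 2*q^2 - 9*q + 18) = q*(q + 3)*(q^2 - 5*q + 6) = q*(q - 3)*(q + 3)*(q - 2)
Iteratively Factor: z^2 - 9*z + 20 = (z - 5)*(z - 4)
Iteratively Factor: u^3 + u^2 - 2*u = (u + 2)*(u^2 - u) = u*(u + 2)*(u - 1)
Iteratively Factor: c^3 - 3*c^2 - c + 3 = (c - 1)*(c^2 - 2*c - 3) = (c - 1)*(c + 1)*(c - 3)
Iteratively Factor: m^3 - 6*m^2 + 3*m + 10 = (m - 5)*(m^2 - m - 2) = (m - 5)*(m - 2)*(m + 1)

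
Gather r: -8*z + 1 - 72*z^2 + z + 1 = -72*z^2 - 7*z + 2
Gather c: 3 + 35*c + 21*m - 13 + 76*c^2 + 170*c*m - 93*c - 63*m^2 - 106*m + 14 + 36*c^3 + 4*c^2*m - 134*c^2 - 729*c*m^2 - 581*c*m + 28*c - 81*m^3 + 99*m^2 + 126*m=36*c^3 + c^2*(4*m - 58) + c*(-729*m^2 - 411*m - 30) - 81*m^3 + 36*m^2 + 41*m + 4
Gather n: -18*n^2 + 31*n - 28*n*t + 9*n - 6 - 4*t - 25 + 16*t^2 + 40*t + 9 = -18*n^2 + n*(40 - 28*t) + 16*t^2 + 36*t - 22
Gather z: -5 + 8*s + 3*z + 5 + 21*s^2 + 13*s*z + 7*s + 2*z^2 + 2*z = 21*s^2 + 15*s + 2*z^2 + z*(13*s + 5)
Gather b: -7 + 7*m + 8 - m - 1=6*m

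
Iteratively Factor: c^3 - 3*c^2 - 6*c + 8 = (c - 4)*(c^2 + c - 2) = (c - 4)*(c + 2)*(c - 1)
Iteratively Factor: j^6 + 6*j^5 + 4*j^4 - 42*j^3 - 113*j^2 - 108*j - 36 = (j + 3)*(j^5 + 3*j^4 - 5*j^3 - 27*j^2 - 32*j - 12) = (j + 1)*(j + 3)*(j^4 + 2*j^3 - 7*j^2 - 20*j - 12) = (j + 1)*(j + 2)*(j + 3)*(j^3 - 7*j - 6) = (j + 1)^2*(j + 2)*(j + 3)*(j^2 - j - 6) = (j - 3)*(j + 1)^2*(j + 2)*(j + 3)*(j + 2)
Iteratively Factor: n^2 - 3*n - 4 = (n - 4)*(n + 1)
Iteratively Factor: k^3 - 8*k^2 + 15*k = (k)*(k^2 - 8*k + 15) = k*(k - 5)*(k - 3)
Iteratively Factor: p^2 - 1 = (p + 1)*(p - 1)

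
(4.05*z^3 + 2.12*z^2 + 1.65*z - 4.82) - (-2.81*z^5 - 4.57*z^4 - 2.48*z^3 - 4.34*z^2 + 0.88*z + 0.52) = 2.81*z^5 + 4.57*z^4 + 6.53*z^3 + 6.46*z^2 + 0.77*z - 5.34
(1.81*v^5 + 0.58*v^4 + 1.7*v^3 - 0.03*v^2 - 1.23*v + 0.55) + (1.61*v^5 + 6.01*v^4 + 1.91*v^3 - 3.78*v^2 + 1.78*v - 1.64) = 3.42*v^5 + 6.59*v^4 + 3.61*v^3 - 3.81*v^2 + 0.55*v - 1.09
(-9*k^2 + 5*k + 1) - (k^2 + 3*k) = -10*k^2 + 2*k + 1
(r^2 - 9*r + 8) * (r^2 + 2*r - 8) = r^4 - 7*r^3 - 18*r^2 + 88*r - 64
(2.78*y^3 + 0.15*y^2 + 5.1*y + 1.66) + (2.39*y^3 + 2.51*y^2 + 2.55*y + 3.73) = 5.17*y^3 + 2.66*y^2 + 7.65*y + 5.39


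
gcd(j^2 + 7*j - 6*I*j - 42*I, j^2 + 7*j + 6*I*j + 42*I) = j + 7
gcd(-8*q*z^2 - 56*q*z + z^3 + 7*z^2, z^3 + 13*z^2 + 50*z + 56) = z + 7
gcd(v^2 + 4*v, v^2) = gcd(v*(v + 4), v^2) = v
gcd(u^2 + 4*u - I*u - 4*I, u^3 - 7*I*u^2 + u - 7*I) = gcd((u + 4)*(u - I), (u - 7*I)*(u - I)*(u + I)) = u - I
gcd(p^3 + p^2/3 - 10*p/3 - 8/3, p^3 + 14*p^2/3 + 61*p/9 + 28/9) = p^2 + 7*p/3 + 4/3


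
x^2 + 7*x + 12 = (x + 3)*(x + 4)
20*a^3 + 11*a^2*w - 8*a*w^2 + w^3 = (-5*a + w)*(-4*a + w)*(a + w)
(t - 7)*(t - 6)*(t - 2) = t^3 - 15*t^2 + 68*t - 84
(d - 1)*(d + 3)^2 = d^3 + 5*d^2 + 3*d - 9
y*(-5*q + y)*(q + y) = -5*q^2*y - 4*q*y^2 + y^3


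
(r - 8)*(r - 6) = r^2 - 14*r + 48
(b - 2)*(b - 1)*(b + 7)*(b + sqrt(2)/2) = b^4 + sqrt(2)*b^3/2 + 4*b^3 - 19*b^2 + 2*sqrt(2)*b^2 - 19*sqrt(2)*b/2 + 14*b + 7*sqrt(2)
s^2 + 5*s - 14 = (s - 2)*(s + 7)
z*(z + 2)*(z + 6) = z^3 + 8*z^2 + 12*z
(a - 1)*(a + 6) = a^2 + 5*a - 6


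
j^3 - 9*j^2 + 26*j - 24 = (j - 4)*(j - 3)*(j - 2)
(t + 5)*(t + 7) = t^2 + 12*t + 35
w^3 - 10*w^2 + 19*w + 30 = (w - 6)*(w - 5)*(w + 1)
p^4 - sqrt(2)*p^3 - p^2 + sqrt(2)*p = p*(p - 1)*(p + 1)*(p - sqrt(2))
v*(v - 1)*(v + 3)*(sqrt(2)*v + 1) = sqrt(2)*v^4 + v^3 + 2*sqrt(2)*v^3 - 3*sqrt(2)*v^2 + 2*v^2 - 3*v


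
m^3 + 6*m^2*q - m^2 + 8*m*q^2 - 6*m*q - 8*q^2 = (m - 1)*(m + 2*q)*(m + 4*q)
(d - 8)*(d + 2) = d^2 - 6*d - 16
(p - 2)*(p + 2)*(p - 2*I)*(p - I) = p^4 - 3*I*p^3 - 6*p^2 + 12*I*p + 8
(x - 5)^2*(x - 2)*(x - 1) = x^4 - 13*x^3 + 57*x^2 - 95*x + 50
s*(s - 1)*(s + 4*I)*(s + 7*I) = s^4 - s^3 + 11*I*s^3 - 28*s^2 - 11*I*s^2 + 28*s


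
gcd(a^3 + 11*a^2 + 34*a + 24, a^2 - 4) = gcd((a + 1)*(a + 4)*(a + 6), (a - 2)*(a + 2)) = 1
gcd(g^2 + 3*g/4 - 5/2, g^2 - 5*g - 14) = g + 2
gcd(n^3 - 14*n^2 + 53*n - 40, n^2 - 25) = n - 5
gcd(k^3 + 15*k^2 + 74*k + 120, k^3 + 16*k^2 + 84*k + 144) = k^2 + 10*k + 24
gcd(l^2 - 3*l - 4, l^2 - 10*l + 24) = l - 4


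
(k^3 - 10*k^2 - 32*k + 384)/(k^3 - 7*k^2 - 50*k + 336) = (k^2 - 2*k - 48)/(k^2 + k - 42)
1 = 1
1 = 1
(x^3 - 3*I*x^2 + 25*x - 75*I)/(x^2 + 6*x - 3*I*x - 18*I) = (x^2 + 25)/(x + 6)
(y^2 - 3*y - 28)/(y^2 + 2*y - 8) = (y - 7)/(y - 2)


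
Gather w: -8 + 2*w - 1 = 2*w - 9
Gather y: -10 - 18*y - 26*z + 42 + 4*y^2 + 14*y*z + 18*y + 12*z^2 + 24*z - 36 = 4*y^2 + 14*y*z + 12*z^2 - 2*z - 4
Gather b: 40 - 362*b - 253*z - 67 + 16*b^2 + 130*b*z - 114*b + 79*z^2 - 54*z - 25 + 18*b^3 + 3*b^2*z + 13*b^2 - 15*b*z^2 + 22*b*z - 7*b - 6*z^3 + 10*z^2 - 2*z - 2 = 18*b^3 + b^2*(3*z + 29) + b*(-15*z^2 + 152*z - 483) - 6*z^3 + 89*z^2 - 309*z - 54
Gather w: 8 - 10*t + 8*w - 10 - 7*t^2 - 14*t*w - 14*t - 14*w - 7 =-7*t^2 - 24*t + w*(-14*t - 6) - 9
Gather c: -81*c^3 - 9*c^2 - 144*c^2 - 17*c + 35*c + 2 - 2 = -81*c^3 - 153*c^2 + 18*c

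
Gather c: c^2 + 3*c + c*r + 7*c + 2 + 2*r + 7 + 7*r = c^2 + c*(r + 10) + 9*r + 9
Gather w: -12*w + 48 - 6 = 42 - 12*w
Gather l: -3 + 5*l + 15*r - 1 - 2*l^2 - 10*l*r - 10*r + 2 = -2*l^2 + l*(5 - 10*r) + 5*r - 2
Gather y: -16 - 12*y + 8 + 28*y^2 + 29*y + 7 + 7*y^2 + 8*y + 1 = 35*y^2 + 25*y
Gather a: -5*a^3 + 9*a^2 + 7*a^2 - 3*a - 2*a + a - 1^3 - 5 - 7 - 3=-5*a^3 + 16*a^2 - 4*a - 16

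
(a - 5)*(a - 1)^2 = a^3 - 7*a^2 + 11*a - 5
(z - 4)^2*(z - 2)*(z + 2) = z^4 - 8*z^3 + 12*z^2 + 32*z - 64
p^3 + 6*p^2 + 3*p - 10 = (p - 1)*(p + 2)*(p + 5)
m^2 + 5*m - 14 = (m - 2)*(m + 7)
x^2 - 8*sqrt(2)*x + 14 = (x - 7*sqrt(2))*(x - sqrt(2))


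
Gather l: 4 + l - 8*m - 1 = l - 8*m + 3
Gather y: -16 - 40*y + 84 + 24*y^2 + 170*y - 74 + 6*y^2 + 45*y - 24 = 30*y^2 + 175*y - 30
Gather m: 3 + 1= 4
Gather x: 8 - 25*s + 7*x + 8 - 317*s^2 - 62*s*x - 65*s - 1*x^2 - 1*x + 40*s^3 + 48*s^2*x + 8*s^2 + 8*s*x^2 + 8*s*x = 40*s^3 - 309*s^2 - 90*s + x^2*(8*s - 1) + x*(48*s^2 - 54*s + 6) + 16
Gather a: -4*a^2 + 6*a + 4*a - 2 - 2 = -4*a^2 + 10*a - 4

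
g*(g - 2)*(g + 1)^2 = g^4 - 3*g^2 - 2*g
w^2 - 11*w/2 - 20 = (w - 8)*(w + 5/2)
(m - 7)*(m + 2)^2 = m^3 - 3*m^2 - 24*m - 28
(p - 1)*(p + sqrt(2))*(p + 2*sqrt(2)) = p^3 - p^2 + 3*sqrt(2)*p^2 - 3*sqrt(2)*p + 4*p - 4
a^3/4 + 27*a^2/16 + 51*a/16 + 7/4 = (a/4 + 1)*(a + 1)*(a + 7/4)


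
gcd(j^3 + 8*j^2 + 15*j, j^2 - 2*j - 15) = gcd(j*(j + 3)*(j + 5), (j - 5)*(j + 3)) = j + 3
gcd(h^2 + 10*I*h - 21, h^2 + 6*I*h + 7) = h + 7*I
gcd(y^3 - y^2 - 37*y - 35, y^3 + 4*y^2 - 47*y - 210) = y^2 - 2*y - 35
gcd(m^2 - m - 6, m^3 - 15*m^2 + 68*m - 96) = m - 3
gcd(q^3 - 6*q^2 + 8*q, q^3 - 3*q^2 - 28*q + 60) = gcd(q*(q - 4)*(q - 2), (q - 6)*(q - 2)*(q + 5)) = q - 2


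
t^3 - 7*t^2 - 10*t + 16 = (t - 8)*(t - 1)*(t + 2)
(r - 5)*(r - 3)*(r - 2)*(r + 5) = r^4 - 5*r^3 - 19*r^2 + 125*r - 150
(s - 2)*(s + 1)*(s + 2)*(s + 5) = s^4 + 6*s^3 + s^2 - 24*s - 20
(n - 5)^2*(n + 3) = n^3 - 7*n^2 - 5*n + 75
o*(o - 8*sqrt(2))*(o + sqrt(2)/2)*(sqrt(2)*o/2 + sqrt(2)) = sqrt(2)*o^4/2 - 15*o^3/2 + sqrt(2)*o^3 - 15*o^2 - 4*sqrt(2)*o^2 - 8*sqrt(2)*o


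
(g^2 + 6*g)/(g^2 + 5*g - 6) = g/(g - 1)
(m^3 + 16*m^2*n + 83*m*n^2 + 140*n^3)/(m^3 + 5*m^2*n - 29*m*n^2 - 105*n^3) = (m^2 + 9*m*n + 20*n^2)/(m^2 - 2*m*n - 15*n^2)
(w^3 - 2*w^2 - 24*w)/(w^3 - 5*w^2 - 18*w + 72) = w/(w - 3)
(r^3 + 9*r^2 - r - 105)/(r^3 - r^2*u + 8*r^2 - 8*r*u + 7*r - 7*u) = (r^2 + 2*r - 15)/(r^2 - r*u + r - u)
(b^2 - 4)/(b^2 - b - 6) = (b - 2)/(b - 3)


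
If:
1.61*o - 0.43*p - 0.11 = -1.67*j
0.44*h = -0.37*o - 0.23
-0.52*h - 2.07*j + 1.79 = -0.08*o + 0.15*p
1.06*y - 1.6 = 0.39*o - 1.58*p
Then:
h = 0.164361038949816*y - 0.0801500984983184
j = 0.00326835529632781*y + 0.800561061682571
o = -0.195456370643025*y - 0.526307990974973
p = 0.882746761721367 - 0.719131635791633*y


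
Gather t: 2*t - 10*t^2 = -10*t^2 + 2*t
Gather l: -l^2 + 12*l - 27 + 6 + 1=-l^2 + 12*l - 20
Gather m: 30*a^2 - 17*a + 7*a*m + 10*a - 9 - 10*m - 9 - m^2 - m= 30*a^2 - 7*a - m^2 + m*(7*a - 11) - 18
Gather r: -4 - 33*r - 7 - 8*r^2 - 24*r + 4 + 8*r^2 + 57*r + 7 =0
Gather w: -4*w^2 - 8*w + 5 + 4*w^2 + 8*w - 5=0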